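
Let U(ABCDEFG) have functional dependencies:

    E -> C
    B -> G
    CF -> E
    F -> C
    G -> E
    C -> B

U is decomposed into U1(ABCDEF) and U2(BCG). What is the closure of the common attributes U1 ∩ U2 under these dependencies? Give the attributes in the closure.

BCEG

U1 ∩ U2 = {BC}.
B → G applies, adding G
G → E applies, adding E
Closure: {BCEG}.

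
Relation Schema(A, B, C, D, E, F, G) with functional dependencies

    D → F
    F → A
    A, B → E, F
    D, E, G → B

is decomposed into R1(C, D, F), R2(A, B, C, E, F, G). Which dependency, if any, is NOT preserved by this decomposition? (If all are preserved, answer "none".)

D, E, G → B

Check D, E, G → B: no single fragment contains all of {B, D, E, G}, and the restricted closure of {D, E, G} across the fragments never reaches {B}.
D → F is preserved.
F → A is preserved.
A, B → E, F is preserved.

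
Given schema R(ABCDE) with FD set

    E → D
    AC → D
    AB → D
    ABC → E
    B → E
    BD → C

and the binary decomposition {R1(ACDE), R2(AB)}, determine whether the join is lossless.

Common attributes: R1 ∩ R2 = {A}.
No dependency enlarges {A}, so (A)⁺ = {A}.
The closure contains neither all of R1 = {ACDE} nor all of R2 = {AB}, so the common attributes are not a superkey of either fragment. The join is lossy.

No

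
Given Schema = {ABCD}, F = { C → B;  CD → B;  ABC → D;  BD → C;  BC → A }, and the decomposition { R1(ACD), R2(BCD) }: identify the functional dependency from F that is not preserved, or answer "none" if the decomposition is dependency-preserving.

none

C → B lies within R2.
CD → B lies within R2.
ABC → D: restricted closure across fragments reaches D.
BD → C lies within R2.
BC → A: restricted closure across fragments reaches A.
Every dependency is enforceable on the fragments, so the decomposition is dependency-preserving.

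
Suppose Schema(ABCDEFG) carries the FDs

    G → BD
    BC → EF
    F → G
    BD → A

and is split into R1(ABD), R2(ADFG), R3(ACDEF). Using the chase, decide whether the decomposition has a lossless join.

No

Chase test. Columns are ABCDEFG; row i has aⱼ where attribute j ∈ Ri, else bᵢⱼ.
Initial tableau (one row per fragment):
  row 1: a1 a2 b13 a4 b15 b16 b17
  row 2: a1 b22 b23 a4 b25 a6 a7
  row 3: a1 b32 a3 a4 a5 a6 b37
Rows 2 and 3 agree on F; apply F→G and equate their G entries.
Rows 2 and 3 agree on G; apply G→BD and equate their BD entries.
No row becomes fully distinguished — the join is lossy.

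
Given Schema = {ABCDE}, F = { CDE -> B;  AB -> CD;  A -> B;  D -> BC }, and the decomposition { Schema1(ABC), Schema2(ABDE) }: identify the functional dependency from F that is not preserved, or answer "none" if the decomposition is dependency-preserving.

D -> BC

Check D → BC: no single fragment contains all of {BCD}, and the restricted closure of {D} across the fragments never reaches {BC}.
CDE → B is preserved.
AB → CD is preserved.
A → B is preserved.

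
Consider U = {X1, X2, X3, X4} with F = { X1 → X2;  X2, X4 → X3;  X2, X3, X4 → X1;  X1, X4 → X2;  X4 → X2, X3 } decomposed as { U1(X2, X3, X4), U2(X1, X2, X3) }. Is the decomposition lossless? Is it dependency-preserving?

lossy and not dependency-preserving

Lossless test: (X2, X3)⁺ = {X2, X3}, which is a superkey of neither fragment — lossy.
Dependency preservation: the restricted closure of {X2, X3, X4} across the fragments never reaches {X1}, so X2, X3, X4 → X1 cannot be enforced without a join — not preserved.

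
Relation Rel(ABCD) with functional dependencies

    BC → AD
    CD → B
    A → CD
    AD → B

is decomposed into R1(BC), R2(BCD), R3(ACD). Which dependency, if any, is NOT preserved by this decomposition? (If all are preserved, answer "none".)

BC → AD: restricted closure across fragments reaches AD.
CD → B lies within R2.
A → CD lies within R3.
AD → B: restricted closure across fragments reaches B.
Every dependency is enforceable on the fragments, so the decomposition is dependency-preserving.

none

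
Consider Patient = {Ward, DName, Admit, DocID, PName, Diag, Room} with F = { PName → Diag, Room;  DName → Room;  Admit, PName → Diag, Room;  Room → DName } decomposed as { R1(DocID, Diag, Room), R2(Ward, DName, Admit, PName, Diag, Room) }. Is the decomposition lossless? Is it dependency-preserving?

lossy but dependency-preserving

Lossless test: (Diag, Room)⁺ = {DName, Diag, Room}, which is a superkey of neither fragment — lossy.
Dependency preservation: every FD's attributes lie within a single fragment, so each can be enforced locally — preserved.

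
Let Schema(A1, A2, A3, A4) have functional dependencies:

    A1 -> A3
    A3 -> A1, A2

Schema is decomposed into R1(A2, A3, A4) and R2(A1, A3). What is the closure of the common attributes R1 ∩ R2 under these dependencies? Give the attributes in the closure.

R1 ∩ R2 = {A3}.
A3 → A1, A2 applies, adding A1, A2
Closure: {A1, A2, A3}.

A1, A2, A3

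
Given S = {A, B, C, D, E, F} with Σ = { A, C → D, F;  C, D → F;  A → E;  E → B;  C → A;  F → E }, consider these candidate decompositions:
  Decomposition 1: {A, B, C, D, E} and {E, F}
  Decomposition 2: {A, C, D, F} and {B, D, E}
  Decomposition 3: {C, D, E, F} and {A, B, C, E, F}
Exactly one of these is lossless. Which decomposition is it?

Decomposition 1: common = {E}, closure = {B, E} → lossy.
Decomposition 2: common = {D}, closure = {D} → lossy.
Decomposition 3: common = {C, E, F}, closure = {A, B, C, D, E, F} → lossless.

Decomposition 3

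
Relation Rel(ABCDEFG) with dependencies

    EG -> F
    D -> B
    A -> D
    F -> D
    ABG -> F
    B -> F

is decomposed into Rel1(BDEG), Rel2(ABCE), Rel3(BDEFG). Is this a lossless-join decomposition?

No

Chase test. Columns are ABCDEFG; row i has aⱼ where attribute j ∈ Reli, else bᵢⱼ.
Initial tableau (one row per fragment):
  row 1: b11 a2 b13 a4 a5 b16 a7
  row 2: a1 a2 a3 b24 a5 b26 b27
  row 3: b31 a2 b33 a4 a5 a6 a7
Rows 1 and 3 agree on EG; apply EG→F and equate their F entries.
Rows 1 and 2 agree on B; apply B→F and equate their F entries.
Rows 1 and 2 agree on F; apply F→D and equate their D entries.
No row becomes fully distinguished — the join is lossy.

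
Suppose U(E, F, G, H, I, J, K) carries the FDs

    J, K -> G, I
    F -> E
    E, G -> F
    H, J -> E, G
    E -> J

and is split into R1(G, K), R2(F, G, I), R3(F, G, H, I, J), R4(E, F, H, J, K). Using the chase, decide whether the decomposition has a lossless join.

No

Chase test. Columns are E, F, G, H, I, J, K; row i has aⱼ where attribute j ∈ Ri, else bᵢⱼ.
Initial tableau (one row per fragment):
  row 1: b11 b12 a3 b14 b15 b16 a7
  row 2: b21 a2 a3 b24 a5 b26 b27
  row 3: b31 a2 a3 a4 a5 a6 b37
  row 4: a1 a2 b43 a4 b45 a6 a7
Rows 2 and 3 agree on F; apply F→E and equate their E entries.
Rows 2 and 4 agree on F; apply F→E and equate their E entries.
Rows 3 and 4 agree on H, J; apply H, J→E, G and equate their E, G entries.
Rows 2 and 3 agree on E; apply E→J and equate their J entries.
No row becomes fully distinguished — the join is lossy.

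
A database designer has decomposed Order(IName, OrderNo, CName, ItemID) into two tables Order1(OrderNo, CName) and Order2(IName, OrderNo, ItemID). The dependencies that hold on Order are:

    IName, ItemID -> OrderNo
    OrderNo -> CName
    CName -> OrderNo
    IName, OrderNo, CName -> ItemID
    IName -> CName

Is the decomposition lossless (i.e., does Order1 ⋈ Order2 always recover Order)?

Common attributes: Order1 ∩ Order2 = {OrderNo}.
Closure of {OrderNo}: OrderNo → CName applies, adding CName. So (OrderNo)⁺ = {OrderNo, CName}.
This closure contains every attribute of Order1, so Order1 ∩ Order2 → Order1. The join is lossless.

Yes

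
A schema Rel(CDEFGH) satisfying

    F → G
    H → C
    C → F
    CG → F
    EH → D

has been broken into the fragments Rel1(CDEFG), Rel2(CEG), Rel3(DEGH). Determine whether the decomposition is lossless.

No

Chase test. Columns are CDEFGH; row i has aⱼ where attribute j ∈ Reli, else bᵢⱼ.
Initial tableau (one row per fragment):
  row 1: a1 a2 a3 a4 a5 b16
  row 2: a1 b22 a3 b24 a5 b26
  row 3: b31 a2 a3 b34 a5 a6
Rows 1 and 2 agree on C; apply C→F and equate their F entries.
No row becomes fully distinguished — the join is lossy.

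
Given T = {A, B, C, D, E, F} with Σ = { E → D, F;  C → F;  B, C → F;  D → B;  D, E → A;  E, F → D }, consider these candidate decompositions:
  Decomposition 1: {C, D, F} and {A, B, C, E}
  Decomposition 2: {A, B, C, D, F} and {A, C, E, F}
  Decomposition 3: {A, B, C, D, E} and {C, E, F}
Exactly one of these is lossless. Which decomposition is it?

Decomposition 3

Decomposition 1: common = {C}, closure = {C, F} → lossy.
Decomposition 2: common = {A, C, F}, closure = {A, C, F} → lossy.
Decomposition 3: common = {C, E}, closure = {A, B, C, D, E, F} → lossless.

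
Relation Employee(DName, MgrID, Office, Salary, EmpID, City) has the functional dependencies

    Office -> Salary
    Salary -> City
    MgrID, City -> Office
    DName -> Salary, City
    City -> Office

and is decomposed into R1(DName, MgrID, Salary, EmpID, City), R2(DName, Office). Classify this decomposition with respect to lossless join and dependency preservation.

Lossless test: (DName)⁺ = {DName, Office, Salary, City}, which contains all of one fragment — lossless.
Dependency preservation: the restricted closure of {Office} across the fragments never reaches {Salary}, so Office → Salary cannot be enforced without a join — not preserved.

lossless but not dependency-preserving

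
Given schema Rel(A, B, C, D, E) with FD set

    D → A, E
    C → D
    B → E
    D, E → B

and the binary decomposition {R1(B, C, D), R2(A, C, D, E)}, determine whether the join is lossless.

Common attributes: R1 ∩ R2 = {C, D}.
Closure of {C, D}: D → A, E applies, adding A, E; D, E → B applies, adding B. So (C, D)⁺ = {A, B, C, D, E}.
This closure contains every attribute of R1, so R1 ∩ R2 → R1. The join is lossless.

Yes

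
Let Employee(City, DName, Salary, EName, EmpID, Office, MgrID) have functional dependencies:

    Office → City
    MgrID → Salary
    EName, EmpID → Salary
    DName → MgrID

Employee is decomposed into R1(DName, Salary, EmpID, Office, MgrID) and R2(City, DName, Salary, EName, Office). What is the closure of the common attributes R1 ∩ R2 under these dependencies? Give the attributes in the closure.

City, DName, Salary, Office, MgrID

R1 ∩ R2 = {DName, Salary, Office}.
Office → City applies, adding City
DName → MgrID applies, adding MgrID
Closure: {City, DName, Salary, Office, MgrID}.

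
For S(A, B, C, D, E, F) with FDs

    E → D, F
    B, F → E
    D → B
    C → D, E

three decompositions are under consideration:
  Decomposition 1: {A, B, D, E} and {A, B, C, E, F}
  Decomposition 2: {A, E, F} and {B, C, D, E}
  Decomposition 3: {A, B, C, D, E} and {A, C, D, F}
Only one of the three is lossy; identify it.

Decomposition 2

Decomposition 1: common = {A, B, E}, closure = {A, B, D, E, F} → lossless.
Decomposition 2: common = {E}, closure = {B, D, E, F} → lossy.
Decomposition 3: common = {A, C, D}, closure = {A, B, C, D, E, F} → lossless.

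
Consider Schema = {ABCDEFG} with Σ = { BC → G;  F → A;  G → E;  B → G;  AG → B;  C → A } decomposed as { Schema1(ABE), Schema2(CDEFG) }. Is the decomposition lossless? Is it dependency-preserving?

Lossless test: (E)⁺ = {E}, which is a superkey of neither fragment — lossy.
Dependency preservation: the restricted closure of {BC} across the fragments never reaches {G}, so BC → G cannot be enforced without a join — not preserved.

lossy and not dependency-preserving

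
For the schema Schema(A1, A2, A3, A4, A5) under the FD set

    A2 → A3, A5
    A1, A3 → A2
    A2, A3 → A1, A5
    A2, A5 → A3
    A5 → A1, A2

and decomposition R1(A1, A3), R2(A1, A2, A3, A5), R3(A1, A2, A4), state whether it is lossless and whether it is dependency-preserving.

lossless and dependency-preserving

Lossless test (chase): Rows 2 and 3 agree on A2; apply A2→A3, A5 and equate their A3, A5 entries. Rows 1 and 2 agree on A1, A3; apply A1, A3→A2 and equate their A2 entries. Rows 1 and 2 agree on A2, A3; apply A2, A3→A1, A5 and equate their A1, A5 entries. Row 3 is now all distinguished symbols — the join is lossless.
Dependency preservation: every FD's attributes lie within a single fragment, so each can be enforced locally — preserved.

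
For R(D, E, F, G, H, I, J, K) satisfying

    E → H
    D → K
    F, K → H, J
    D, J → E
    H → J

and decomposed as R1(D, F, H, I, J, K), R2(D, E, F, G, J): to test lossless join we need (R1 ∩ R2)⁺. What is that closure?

R1 ∩ R2 = {D, F, J}.
D → K applies, adding K
F, K → H, J applies, adding H
D, J → E applies, adding E
Closure: {D, E, F, H, J, K}.

D, E, F, H, J, K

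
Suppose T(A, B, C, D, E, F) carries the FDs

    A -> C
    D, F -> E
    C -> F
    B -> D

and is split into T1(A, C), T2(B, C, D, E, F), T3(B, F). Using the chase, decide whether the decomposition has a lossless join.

No

Chase test. Columns are A, B, C, D, E, F; row i has aⱼ where attribute j ∈ Ti, else bᵢⱼ.
Initial tableau (one row per fragment):
  row 1: a1 b12 a3 b14 b15 b16
  row 2: b21 a2 a3 a4 a5 a6
  row 3: b31 a2 b33 b34 b35 a6
Rows 1 and 2 agree on C; apply C→F and equate their F entries.
Rows 2 and 3 agree on B; apply B→D and equate their D entries.
Rows 2 and 3 agree on D, F; apply D, F→E and equate their E entries.
No row becomes fully distinguished — the join is lossy.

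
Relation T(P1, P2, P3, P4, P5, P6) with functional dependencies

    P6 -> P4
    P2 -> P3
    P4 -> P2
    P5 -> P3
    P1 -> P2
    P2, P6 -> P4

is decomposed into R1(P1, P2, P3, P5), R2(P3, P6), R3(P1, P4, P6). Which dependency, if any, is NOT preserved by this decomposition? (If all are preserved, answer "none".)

Check P4 → P2: no single fragment contains all of {P2, P4}, and the restricted closure of {P4} across the fragments never reaches {P2}.
P6 → P4 is preserved.
P2 → P3 is preserved.
P5 → P3 is preserved.
P1 → P2 is preserved.
P2, P6 → P4 is preserved.

P4 -> P2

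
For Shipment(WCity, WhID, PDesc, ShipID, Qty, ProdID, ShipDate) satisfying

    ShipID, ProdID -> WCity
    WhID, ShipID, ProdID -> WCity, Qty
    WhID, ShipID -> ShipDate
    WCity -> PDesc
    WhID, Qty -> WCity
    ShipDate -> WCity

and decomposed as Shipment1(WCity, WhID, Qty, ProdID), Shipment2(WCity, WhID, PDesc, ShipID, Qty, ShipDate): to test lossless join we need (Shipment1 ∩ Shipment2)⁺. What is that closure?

WCity, WhID, PDesc, Qty

Shipment1 ∩ Shipment2 = {WCity, WhID, Qty}.
WCity → PDesc applies, adding PDesc
Closure: {WCity, WhID, PDesc, Qty}.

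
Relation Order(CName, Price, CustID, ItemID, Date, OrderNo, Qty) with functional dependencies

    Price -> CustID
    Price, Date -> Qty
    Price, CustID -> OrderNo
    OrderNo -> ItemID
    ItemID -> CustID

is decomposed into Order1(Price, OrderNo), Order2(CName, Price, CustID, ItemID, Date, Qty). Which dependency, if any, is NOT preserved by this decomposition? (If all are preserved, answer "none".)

OrderNo -> ItemID

Check OrderNo → ItemID: no single fragment contains all of {ItemID, OrderNo}, and the restricted closure of {OrderNo} across the fragments never reaches {ItemID}.
Price → CustID is preserved.
Price, Date → Qty is preserved.
Price, CustID → OrderNo is preserved.
ItemID → CustID is preserved.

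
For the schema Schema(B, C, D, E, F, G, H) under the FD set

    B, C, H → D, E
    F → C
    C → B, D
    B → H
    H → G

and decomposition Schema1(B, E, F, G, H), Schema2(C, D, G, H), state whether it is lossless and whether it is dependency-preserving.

Lossless test: (G, H)⁺ = {G, H}, which is a superkey of neither fragment — lossy.
Dependency preservation: the restricted closure of {B, C, H} across the fragments never reaches {D, E}, so B, C, H → D, E cannot be enforced without a join — not preserved.

lossy and not dependency-preserving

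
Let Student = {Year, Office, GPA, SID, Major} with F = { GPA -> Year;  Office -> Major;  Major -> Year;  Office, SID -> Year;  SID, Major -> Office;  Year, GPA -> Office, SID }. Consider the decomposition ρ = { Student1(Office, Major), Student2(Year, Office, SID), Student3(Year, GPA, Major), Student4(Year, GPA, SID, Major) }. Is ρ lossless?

Chase test. Columns are Year, Office, GPA, SID, Major; row i has aⱼ where attribute j ∈ Studenti, else bᵢⱼ.
Initial tableau (one row per fragment):
  row 1: b11 a2 b13 b14 a5
  row 2: a1 a2 b23 a4 b25
  row 3: a1 b32 a3 b34 a5
  row 4: a1 b42 a3 a4 a5
Rows 1 and 2 agree on Office; apply Office→Major and equate their Major entries.
Rows 1 and 2 agree on Major; apply Major→Year and equate their Year entries.
Rows 2 and 4 agree on SID, Major; apply SID, Major→Office and equate their Office entries.
Rows 3 and 4 agree on Year, GPA; apply Year, GPA→Office, SID and equate their Office, SID entries.
Row 3 is now all distinguished symbols — the join is lossless.

Yes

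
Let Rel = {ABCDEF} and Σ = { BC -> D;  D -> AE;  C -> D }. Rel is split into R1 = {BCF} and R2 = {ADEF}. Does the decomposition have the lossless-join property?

Common attributes: R1 ∩ R2 = {F}.
No dependency enlarges {F}, so (F)⁺ = {F}.
The closure contains neither all of R1 = {BCF} nor all of R2 = {ADEF}, so the common attributes are not a superkey of either fragment. The join is lossy.

No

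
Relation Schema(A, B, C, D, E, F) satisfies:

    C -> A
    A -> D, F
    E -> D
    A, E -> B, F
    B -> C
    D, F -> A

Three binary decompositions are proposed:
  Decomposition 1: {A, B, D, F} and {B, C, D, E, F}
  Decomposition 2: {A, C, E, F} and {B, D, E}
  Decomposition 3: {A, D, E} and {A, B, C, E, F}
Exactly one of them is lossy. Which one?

Decomposition 1: common = {B, D, F}, closure = {A, B, C, D, F} → lossless.
Decomposition 2: common = {E}, closure = {D, E} → lossy.
Decomposition 3: common = {A, E}, closure = {A, B, C, D, E, F} → lossless.

Decomposition 2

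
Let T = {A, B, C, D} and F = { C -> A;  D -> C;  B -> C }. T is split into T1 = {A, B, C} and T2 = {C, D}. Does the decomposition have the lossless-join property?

Common attributes: T1 ∩ T2 = {C}.
Closure of {C}: C → A applies, adding A. So (C)⁺ = {A, C}.
The closure contains neither all of T1 = {A, B, C} nor all of T2 = {C, D}, so the common attributes are not a superkey of either fragment. The join is lossy.

No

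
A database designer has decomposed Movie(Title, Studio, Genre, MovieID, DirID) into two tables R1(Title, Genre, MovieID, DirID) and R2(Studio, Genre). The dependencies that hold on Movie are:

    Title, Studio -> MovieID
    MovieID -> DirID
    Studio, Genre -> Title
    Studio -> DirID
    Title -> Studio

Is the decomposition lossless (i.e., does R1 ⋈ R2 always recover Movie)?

Common attributes: R1 ∩ R2 = {Genre}.
No dependency enlarges {Genre}, so (Genre)⁺ = {Genre}.
The closure contains neither all of R1 = {Title, Genre, MovieID, DirID} nor all of R2 = {Studio, Genre}, so the common attributes are not a superkey of either fragment. The join is lossy.

No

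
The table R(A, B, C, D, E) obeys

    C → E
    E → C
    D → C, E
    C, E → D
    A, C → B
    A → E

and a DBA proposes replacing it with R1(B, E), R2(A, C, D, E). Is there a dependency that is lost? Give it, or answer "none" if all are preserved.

A, C → B

Check A, C → B: no single fragment contains all of {A, B, C}, and the restricted closure of {A, C} across the fragments never reaches {B}.
C → E is preserved.
E → C is preserved.
D → C, E is preserved.
C, E → D is preserved.
A → E is preserved.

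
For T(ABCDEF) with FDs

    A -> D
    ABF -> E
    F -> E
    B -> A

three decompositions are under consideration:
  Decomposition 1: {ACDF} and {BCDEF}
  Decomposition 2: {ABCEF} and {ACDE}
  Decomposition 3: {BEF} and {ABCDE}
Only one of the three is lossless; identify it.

Decomposition 1: common = {CDF}, closure = {CDEF} → lossy.
Decomposition 2: common = {ACE}, closure = {ACDE} → lossless.
Decomposition 3: common = {BE}, closure = {ABDE} → lossy.

Decomposition 2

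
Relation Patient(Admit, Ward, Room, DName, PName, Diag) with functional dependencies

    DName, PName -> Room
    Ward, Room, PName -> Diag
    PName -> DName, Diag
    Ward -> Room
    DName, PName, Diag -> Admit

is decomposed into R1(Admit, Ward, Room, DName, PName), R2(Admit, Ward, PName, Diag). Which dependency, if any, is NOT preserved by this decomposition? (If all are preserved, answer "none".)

DName, PName → Room lies within R1.
Ward, Room, PName → Diag: restricted closure across fragments reaches Diag.
PName → DName, Diag: restricted closure across fragments reaches DName, Diag.
Ward → Room lies within R1.
DName, PName, Diag → Admit: restricted closure across fragments reaches Admit.
Every dependency is enforceable on the fragments, so the decomposition is dependency-preserving.

none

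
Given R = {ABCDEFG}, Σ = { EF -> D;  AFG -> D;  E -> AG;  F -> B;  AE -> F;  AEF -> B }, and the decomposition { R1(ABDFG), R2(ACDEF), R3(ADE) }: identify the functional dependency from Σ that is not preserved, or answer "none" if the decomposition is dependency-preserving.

E -> AG

Check E → AG: no single fragment contains all of {AEG}, and the restricted closure of {E} across the fragments never reaches {AG}.
EF → D is preserved.
AFG → D is preserved.
F → B is preserved.
AE → F is preserved.
AEF → B is preserved.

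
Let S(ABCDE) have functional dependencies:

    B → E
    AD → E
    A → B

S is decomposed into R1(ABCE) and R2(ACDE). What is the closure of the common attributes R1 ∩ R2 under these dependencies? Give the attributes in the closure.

ABCE

R1 ∩ R2 = {ACE}.
A → B applies, adding B
Closure: {ABCE}.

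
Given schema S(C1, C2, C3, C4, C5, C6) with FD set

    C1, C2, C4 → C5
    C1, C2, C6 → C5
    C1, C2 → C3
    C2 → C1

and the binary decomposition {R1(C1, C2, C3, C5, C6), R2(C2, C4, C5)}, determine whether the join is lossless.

No

Common attributes: R1 ∩ R2 = {C2, C5}.
Closure of {C2, C5}: C2 → C1 applies, adding C1; C1, C2 → C3 applies, adding C3. So (C2, C5)⁺ = {C1, C2, C3, C5}.
The closure contains neither all of R1 = {C1, C2, C3, C5, C6} nor all of R2 = {C2, C4, C5}, so the common attributes are not a superkey of either fragment. The join is lossy.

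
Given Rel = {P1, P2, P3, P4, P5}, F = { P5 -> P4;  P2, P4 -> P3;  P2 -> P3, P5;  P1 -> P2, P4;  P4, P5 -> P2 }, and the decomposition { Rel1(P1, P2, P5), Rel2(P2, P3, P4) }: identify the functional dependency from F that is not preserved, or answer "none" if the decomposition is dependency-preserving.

P5 → P4: restricted closure across fragments reaches P4.
P2, P4 → P3 lies within Rel2.
P2 → P3, P5: restricted closure across fragments reaches P3, P5.
P1 → P2, P4: restricted closure across fragments reaches P2, P4.
P4, P5 → P2: restricted closure across fragments reaches P2.
Every dependency is enforceable on the fragments, so the decomposition is dependency-preserving.

none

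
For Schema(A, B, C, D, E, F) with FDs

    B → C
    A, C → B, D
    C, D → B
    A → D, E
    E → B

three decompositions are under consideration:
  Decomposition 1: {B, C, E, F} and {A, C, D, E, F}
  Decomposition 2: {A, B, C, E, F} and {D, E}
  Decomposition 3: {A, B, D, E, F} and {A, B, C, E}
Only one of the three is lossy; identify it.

Decomposition 1: common = {C, E, F}, closure = {B, C, E, F} → lossless.
Decomposition 2: common = {E}, closure = {B, C, E} → lossy.
Decomposition 3: common = {A, B, E}, closure = {A, B, C, D, E} → lossless.

Decomposition 2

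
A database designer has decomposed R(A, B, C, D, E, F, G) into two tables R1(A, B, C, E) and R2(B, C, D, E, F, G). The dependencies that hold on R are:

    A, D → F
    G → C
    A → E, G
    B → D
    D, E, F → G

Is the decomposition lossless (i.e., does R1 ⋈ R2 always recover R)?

No

Common attributes: R1 ∩ R2 = {B, C, E}.
Closure of {B, C, E}: B → D applies, adding D. So (B, C, E)⁺ = {B, C, D, E}.
The closure contains neither all of R1 = {A, B, C, E} nor all of R2 = {B, C, D, E, F, G}, so the common attributes are not a superkey of either fragment. The join is lossy.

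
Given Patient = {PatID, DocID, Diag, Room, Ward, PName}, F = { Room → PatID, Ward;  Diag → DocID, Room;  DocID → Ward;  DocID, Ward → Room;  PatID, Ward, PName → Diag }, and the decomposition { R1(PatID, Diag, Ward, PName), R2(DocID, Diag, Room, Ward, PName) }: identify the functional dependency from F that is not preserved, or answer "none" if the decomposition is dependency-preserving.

Check Room → PatID, Ward: no single fragment contains all of {PatID, Room, Ward}, and the restricted closure of {Room} across the fragments never reaches {PatID, Ward}.
Diag → DocID, Room is preserved.
DocID → Ward is preserved.
DocID, Ward → Room is preserved.
PatID, Ward, PName → Diag is preserved.

Room → PatID, Ward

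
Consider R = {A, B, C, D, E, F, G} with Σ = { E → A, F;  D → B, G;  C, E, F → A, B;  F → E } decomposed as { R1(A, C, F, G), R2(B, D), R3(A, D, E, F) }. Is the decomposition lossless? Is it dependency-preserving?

Lossless test (chase): Rows 2 and 3 agree on D; apply D→B, G and equate their B, G entries. Rows 1 and 3 agree on F; apply F→E and equate their E entries. No row becomes fully distinguished — the join is lossy.
Dependency preservation: the restricted closure of {D} across the fragments never reaches {B, G}, so D → B, G cannot be enforced without a join — not preserved.

lossy and not dependency-preserving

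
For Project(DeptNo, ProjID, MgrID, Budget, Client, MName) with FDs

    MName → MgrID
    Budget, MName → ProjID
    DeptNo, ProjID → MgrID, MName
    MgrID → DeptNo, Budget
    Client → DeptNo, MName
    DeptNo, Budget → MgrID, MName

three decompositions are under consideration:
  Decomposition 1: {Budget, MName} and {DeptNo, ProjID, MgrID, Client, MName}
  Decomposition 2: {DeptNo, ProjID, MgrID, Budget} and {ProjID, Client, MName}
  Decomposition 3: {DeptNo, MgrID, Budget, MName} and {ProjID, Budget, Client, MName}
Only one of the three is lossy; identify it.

Decomposition 1: common = {MName}, closure = {DeptNo, ProjID, MgrID, Budget, MName} → lossless.
Decomposition 2: common = {ProjID}, closure = {ProjID} → lossy.
Decomposition 3: common = {Budget, MName}, closure = {DeptNo, ProjID, MgrID, Budget, MName} → lossless.

Decomposition 2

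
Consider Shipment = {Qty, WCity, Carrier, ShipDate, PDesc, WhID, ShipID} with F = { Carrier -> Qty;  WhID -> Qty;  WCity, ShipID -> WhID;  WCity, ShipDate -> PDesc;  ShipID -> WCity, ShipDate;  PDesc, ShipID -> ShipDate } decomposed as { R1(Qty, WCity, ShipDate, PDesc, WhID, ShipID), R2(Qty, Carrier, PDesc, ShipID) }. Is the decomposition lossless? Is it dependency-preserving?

lossless and dependency-preserving

Lossless test: (Qty, PDesc, ShipID)⁺ = {Qty, WCity, ShipDate, PDesc, WhID, ShipID}, which contains all of one fragment — lossless.
Dependency preservation: every FD's attributes lie within a single fragment, so each can be enforced locally — preserved.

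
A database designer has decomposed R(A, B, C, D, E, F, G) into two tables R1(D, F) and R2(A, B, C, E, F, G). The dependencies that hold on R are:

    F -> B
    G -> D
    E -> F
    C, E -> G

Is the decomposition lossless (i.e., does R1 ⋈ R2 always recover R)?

No

Common attributes: R1 ∩ R2 = {F}.
Closure of {F}: F → B applies, adding B. So (F)⁺ = {B, F}.
The closure contains neither all of R1 = {D, F} nor all of R2 = {A, B, C, E, F, G}, so the common attributes are not a superkey of either fragment. The join is lossy.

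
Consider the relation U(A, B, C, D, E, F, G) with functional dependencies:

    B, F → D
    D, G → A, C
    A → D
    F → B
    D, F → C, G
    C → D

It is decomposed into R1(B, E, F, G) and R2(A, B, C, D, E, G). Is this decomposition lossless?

No

Common attributes: R1 ∩ R2 = {B, E, G}.
No dependency enlarges {B, E, G}, so (B, E, G)⁺ = {B, E, G}.
The closure contains neither all of R1 = {B, E, F, G} nor all of R2 = {A, B, C, D, E, G}, so the common attributes are not a superkey of either fragment. The join is lossy.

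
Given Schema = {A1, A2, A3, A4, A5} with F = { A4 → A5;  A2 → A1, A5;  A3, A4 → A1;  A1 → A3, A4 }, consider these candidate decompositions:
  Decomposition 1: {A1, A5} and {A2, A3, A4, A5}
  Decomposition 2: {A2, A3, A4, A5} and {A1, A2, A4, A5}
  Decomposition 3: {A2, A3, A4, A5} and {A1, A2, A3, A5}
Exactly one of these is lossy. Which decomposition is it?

Decomposition 1: common = {A5}, closure = {A5} → lossy.
Decomposition 2: common = {A2, A4, A5}, closure = {A1, A2, A3, A4, A5} → lossless.
Decomposition 3: common = {A2, A3, A5}, closure = {A1, A2, A3, A4, A5} → lossless.

Decomposition 1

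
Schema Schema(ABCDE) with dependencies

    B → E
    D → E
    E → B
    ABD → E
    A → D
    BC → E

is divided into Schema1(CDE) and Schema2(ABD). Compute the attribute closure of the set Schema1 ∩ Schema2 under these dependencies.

BDE

Schema1 ∩ Schema2 = {D}.
D → E applies, adding E
E → B applies, adding B
Closure: {BDE}.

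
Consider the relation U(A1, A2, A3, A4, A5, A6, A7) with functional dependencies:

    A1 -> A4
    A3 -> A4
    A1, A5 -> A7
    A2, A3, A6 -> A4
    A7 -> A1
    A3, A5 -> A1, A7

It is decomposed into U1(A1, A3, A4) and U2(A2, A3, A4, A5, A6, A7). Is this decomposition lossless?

No

Common attributes: U1 ∩ U2 = {A3, A4}.
No dependency enlarges {A3, A4}, so (A3, A4)⁺ = {A3, A4}.
The closure contains neither all of U1 = {A1, A3, A4} nor all of U2 = {A2, A3, A4, A5, A6, A7}, so the common attributes are not a superkey of either fragment. The join is lossy.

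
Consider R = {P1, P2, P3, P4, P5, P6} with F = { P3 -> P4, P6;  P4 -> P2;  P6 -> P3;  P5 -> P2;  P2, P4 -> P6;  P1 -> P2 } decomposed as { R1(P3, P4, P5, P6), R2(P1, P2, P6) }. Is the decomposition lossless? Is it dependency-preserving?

Lossless test: (P6)⁺ = {P2, P3, P4, P6}, which is a superkey of neither fragment — lossy.
Dependency preservation: the restricted closure of {P5} across the fragments never reaches {P2}, so P5 → P2 cannot be enforced without a join — not preserved.

lossy and not dependency-preserving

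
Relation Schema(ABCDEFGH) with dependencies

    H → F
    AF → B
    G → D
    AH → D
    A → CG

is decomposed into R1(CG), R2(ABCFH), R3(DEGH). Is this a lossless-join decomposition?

Chase test. Columns are ABCDEFGH; row i has aⱼ where attribute j ∈ Ri, else bᵢⱼ.
Initial tableau (one row per fragment):
  row 1: b11 b12 a3 b14 b15 b16 a7 b18
  row 2: a1 a2 a3 b24 b25 a6 b27 a8
  row 3: b31 b32 b33 a4 a5 b36 a7 a8
Rows 2 and 3 agree on H; apply H→F and equate their F entries.
Rows 1 and 3 agree on G; apply G→D and equate their D entries.
No row becomes fully distinguished — the join is lossy.

No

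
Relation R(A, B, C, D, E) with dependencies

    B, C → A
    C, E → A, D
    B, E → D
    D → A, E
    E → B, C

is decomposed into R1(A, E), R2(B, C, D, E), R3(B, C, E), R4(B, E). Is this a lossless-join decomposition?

Yes

Chase test. Columns are A, B, C, D, E; row i has aⱼ where attribute j ∈ Ri, else bᵢⱼ.
Initial tableau (one row per fragment):
  row 1: a1 b12 b13 b14 a5
  row 2: b21 a2 a3 a4 a5
  row 3: b31 a2 a3 b34 a5
  row 4: b41 a2 b43 b44 a5
Rows 2 and 3 agree on B, C; apply B, C→A and equate their A entries.
Rows 2 and 3 agree on C, E; apply C, E→A, D and equate their A, D entries.
Rows 2 and 4 agree on B, E; apply B, E→D and equate their D entries.
Rows 2 and 4 agree on D; apply D→A, E and equate their A, E entries.
Rows 1 and 2 agree on E; apply E→B, C and equate their B, C entries.
Rows 1 and 4 agree on E; apply E→B, C and equate their B, C entries.
Rows 1 and 2 agree on B, C; apply B, C→A and equate their A entries.
Rows 1 and 2 agree on C, E; apply C, E→A, D and equate their A, D entries.
Row 1 is now all distinguished symbols — the join is lossless.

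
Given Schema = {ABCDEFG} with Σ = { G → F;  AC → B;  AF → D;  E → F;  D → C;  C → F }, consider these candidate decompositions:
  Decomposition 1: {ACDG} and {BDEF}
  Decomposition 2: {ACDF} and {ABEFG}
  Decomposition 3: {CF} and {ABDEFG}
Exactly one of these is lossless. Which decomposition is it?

Decomposition 2

Decomposition 1: common = {D}, closure = {CDF} → lossy.
Decomposition 2: common = {AF}, closure = {ABCDF} → lossless.
Decomposition 3: common = {F}, closure = {F} → lossy.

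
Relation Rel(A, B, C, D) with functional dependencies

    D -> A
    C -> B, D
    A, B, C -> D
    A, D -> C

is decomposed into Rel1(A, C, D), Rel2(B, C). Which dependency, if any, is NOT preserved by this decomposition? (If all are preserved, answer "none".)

none

D → A lies within Rel1.
C → B, D: restricted closure across fragments reaches B, D.
A, B, C → D: restricted closure across fragments reaches D.
A, D → C lies within Rel1.
Every dependency is enforceable on the fragments, so the decomposition is dependency-preserving.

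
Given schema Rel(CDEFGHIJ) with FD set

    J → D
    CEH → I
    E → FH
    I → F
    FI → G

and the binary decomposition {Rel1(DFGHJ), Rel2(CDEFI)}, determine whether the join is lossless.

Common attributes: Rel1 ∩ Rel2 = {DF}.
No dependency enlarges {DF}, so (DF)⁺ = {DF}.
The closure contains neither all of Rel1 = {DFGHJ} nor all of Rel2 = {CDEFI}, so the common attributes are not a superkey of either fragment. The join is lossy.

No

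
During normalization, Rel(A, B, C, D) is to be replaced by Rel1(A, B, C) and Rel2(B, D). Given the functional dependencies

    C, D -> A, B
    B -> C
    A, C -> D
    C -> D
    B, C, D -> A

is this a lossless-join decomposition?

Common attributes: Rel1 ∩ Rel2 = {B}.
Closure of {B}: B → C applies, adding C; C → D applies, adding D; B, C, D → A applies, adding A. So (B)⁺ = {A, B, C, D}.
This closure contains every attribute of Rel1, so Rel1 ∩ Rel2 → Rel1. The join is lossless.

Yes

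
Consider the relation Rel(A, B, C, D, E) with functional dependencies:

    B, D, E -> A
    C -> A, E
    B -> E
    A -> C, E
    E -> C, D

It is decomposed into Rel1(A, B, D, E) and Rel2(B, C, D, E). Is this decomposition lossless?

Yes

Common attributes: Rel1 ∩ Rel2 = {B, D, E}.
Closure of {B, D, E}: B, D, E → A applies, adding A; A → C, E applies, adding C. So (B, D, E)⁺ = {A, B, C, D, E}.
This closure contains every attribute of Rel1, so Rel1 ∩ Rel2 → Rel1. The join is lossless.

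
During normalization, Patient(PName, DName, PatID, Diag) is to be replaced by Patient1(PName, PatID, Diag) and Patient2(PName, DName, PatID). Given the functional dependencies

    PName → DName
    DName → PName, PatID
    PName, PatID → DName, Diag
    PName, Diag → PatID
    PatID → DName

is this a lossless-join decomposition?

Yes

Common attributes: Patient1 ∩ Patient2 = {PName, PatID}.
Closure of {PName, PatID}: PName → DName applies, adding DName; PName, PatID → DName, Diag applies, adding Diag. So (PName, PatID)⁺ = {PName, DName, PatID, Diag}.
This closure contains every attribute of Patient1, so Patient1 ∩ Patient2 → Patient1. The join is lossless.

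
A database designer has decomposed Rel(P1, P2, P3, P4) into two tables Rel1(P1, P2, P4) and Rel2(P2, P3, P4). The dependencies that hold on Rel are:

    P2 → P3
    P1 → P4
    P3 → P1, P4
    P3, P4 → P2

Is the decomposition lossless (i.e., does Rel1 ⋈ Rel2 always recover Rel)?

Yes

Common attributes: Rel1 ∩ Rel2 = {P2, P4}.
Closure of {P2, P4}: P2 → P3 applies, adding P3; P3 → P1, P4 applies, adding P1. So (P2, P4)⁺ = {P1, P2, P3, P4}.
This closure contains every attribute of Rel1, so Rel1 ∩ Rel2 → Rel1. The join is lossless.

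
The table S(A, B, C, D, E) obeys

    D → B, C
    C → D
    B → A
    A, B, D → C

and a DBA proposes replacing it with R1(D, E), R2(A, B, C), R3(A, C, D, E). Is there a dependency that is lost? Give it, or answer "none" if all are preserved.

D → B, C: restricted closure across fragments reaches B, C.
C → D lies within R3.
B → A lies within R2.
A, B, D → C: restricted closure across fragments reaches C.
Every dependency is enforceable on the fragments, so the decomposition is dependency-preserving.

none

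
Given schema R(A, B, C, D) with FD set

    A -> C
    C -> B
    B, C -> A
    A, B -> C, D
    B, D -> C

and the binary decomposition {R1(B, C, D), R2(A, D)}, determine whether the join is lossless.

No

Common attributes: R1 ∩ R2 = {D}.
No dependency enlarges {D}, so (D)⁺ = {D}.
The closure contains neither all of R1 = {B, C, D} nor all of R2 = {A, D}, so the common attributes are not a superkey of either fragment. The join is lossy.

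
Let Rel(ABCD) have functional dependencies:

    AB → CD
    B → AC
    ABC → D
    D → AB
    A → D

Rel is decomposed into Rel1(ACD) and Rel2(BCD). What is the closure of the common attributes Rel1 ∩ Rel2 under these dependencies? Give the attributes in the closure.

Rel1 ∩ Rel2 = {CD}.
D → AB applies, adding AB
Closure: {ABCD}.

ABCD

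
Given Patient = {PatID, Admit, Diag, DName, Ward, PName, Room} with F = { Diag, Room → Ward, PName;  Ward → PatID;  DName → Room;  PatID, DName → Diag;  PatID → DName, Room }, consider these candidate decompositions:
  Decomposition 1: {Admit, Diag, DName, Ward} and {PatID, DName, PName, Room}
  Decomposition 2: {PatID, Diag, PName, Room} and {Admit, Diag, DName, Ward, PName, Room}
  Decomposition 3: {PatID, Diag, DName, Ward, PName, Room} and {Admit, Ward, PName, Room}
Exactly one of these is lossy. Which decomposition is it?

Decomposition 1: common = {DName}, closure = {DName, Room} → lossy.
Decomposition 2: common = {Diag, PName, Room}, closure = {PatID, Diag, DName, Ward, PName, Room} → lossless.
Decomposition 3: common = {Ward, PName, Room}, closure = {PatID, Diag, DName, Ward, PName, Room} → lossless.

Decomposition 1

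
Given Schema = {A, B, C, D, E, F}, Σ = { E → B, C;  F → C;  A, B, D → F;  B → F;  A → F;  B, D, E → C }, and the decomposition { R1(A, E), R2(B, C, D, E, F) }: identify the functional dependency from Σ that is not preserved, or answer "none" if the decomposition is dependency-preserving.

Check A → F: no single fragment contains all of {A, F}, and the restricted closure of {A} across the fragments never reaches {F}.
E → B, C is preserved.
F → C is preserved.
A, B, D → F is preserved.
B → F is preserved.
B, D, E → C is preserved.

A → F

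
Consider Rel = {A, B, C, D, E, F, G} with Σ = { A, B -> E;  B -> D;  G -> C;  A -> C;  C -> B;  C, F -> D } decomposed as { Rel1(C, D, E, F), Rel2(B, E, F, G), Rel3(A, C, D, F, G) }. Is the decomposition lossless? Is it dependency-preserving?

Lossless test (chase): Rows 2 and 3 agree on G; apply G→C and equate their C entries. Rows 1 and 2 agree on C; apply C→B and equate their B entries. Rows 1 and 3 agree on C; apply C→B and equate their B entries. Rows 1 and 2 agree on C, F; apply C, F→D and equate their D entries. No row becomes fully distinguished — the join is lossy.
Dependency preservation: the restricted closure of {A, B} across the fragments never reaches {E}, so A, B → E cannot be enforced without a join — not preserved.

lossy and not dependency-preserving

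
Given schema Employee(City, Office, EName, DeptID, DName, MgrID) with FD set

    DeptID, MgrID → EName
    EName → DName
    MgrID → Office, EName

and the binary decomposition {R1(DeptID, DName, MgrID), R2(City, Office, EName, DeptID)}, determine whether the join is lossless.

No

Common attributes: R1 ∩ R2 = {DeptID}.
No dependency enlarges {DeptID}, so (DeptID)⁺ = {DeptID}.
The closure contains neither all of R1 = {DeptID, DName, MgrID} nor all of R2 = {City, Office, EName, DeptID}, so the common attributes are not a superkey of either fragment. The join is lossy.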